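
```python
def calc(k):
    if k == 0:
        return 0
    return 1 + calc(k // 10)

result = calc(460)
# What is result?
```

Count of digits of 460: 3

Answer: 3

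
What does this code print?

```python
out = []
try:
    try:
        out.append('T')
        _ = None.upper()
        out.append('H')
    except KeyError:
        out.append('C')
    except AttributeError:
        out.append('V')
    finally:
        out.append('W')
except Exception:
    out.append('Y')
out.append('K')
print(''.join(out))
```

Execution trace: 'T' (inner try body) → 'V' (inner except AttributeError) → 'W' (inner finally) → 'K' (after the try/except). Output: TVWK

Answer: TVWK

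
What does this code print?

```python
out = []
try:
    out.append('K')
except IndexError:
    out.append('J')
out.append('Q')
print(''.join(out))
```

Execution trace: 'K' (try body, no exception) → 'Q' (after the try/except). Output: KQ

Answer: KQ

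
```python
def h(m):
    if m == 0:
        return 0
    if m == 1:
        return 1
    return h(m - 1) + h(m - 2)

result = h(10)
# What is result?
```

Build up from base cases: h(0)=0, h(1)=1, h(2)=1, h(3)=2, h(4)=3, h(5)=5, h(6)=8, ..., h(10)=55

Answer: 55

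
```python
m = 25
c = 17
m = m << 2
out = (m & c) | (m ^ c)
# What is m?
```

Trace:
`m = 25` → m = 25
`c = 17` → c = 17
`m = m << 2` → m = 100
`out = (m & c) | (m ^ c)` → out = 117
So m = 100

Answer: 100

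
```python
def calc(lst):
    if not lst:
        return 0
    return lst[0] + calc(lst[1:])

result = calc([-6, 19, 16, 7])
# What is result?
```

(-6) + 19 + 16 + 7 + 0 = 36

Answer: 36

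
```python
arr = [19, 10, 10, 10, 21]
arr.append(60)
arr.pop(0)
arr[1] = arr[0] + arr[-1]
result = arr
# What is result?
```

Trace:
`arr = [19, 10, 10, 10, 21]` → arr = [19, 10, 10, 10, 21]
`arr.append(60)` → arr = [19, 10, 10, 10, 21, 60]
`arr.pop(0)` → arr = [10, 10, 10, 21, 60]
`arr[1] = arr[0] + arr[-1]` → arr = [10, 70, 10, 21, 60]
`result = arr` → result = [10, 70, 10, 21, 60]
So result = [10, 70, 10, 21, 60]

Answer: [10, 70, 10, 21, 60]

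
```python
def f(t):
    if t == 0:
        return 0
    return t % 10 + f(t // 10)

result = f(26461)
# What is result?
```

Sum of digits of 26461: 1 + 6 + 4 + 6 + 2 = 19

Answer: 19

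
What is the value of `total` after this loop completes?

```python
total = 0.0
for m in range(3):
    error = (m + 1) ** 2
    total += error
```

Sum of squared losses 1² + 2² + ... + 3²
`total` takes the values: 0.0 → 1.0 → 5.0 → 14.0

Answer: 14.0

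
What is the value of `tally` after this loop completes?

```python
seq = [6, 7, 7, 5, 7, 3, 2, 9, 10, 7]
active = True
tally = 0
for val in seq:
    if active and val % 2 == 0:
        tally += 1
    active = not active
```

Count even values at even positions
`tally` takes the values: 0 → 1 → 2 → 3

Answer: 3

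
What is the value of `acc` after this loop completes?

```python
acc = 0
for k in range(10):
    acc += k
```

Sum of 0 to 9 = 45
`acc` takes the values: 0 → 1 → 3 → 6 → 10 → 15 → 21 → 28 → 36 → 45

Answer: 45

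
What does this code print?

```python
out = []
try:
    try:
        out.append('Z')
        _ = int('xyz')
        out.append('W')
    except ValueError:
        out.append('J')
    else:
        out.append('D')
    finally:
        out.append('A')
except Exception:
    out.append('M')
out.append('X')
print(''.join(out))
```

Execution trace: 'Z' (inner try body) → 'J' (inner except ValueError) → 'A' (inner finally) → 'X' (after the try/except). Output: ZJAX

Answer: ZJAX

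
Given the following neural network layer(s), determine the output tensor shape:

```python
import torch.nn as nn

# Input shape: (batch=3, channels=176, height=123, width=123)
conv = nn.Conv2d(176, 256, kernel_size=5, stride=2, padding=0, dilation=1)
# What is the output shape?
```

Input: (3, 176, 123, 123) -> Output: (3, 256, 60, 60)

Answer: (3, 256, 60, 60)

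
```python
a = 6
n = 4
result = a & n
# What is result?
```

Trace:
`a = 6` → a = 6
`n = 4` → n = 4
`result = a & n` → result = 4
So result = 4

Answer: 4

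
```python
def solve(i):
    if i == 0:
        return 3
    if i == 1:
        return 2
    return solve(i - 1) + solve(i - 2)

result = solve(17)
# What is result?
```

Build up from base cases: solve(0)=3, solve(1)=2, solve(2)=5, solve(3)=7, solve(4)=12, solve(5)=19, solve(6)=31, ..., solve(17)=6155

Answer: 6155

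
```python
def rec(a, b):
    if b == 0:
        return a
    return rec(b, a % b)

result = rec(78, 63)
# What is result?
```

rec(78, 63) -> rec(63, 15) -> rec(15, 3) -> rec(3, 0) -> 3

Answer: 3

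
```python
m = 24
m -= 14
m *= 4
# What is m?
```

Trace:
`m = 24` → m = 24
`m -= 14` → m = 10
`m *= 4` → m = 40
So m = 40

Answer: 40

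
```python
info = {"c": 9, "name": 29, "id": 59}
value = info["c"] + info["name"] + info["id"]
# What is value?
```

Trace:
`info = {"c": 9, "name": 29, "id": 59}` → info = {'c': 9, 'name': 29, 'id': 59}
`value = info["c"] + info["name"] + info["id"]` → value = 97
So value = 97

Answer: 97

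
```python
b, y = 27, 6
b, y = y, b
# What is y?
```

Trace:
`b, y = 27, 6` → b = 27; y = 6
`b, y = y, b` → b = 6; y = 27
So y = 27

Answer: 27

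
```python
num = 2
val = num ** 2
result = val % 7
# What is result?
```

Trace:
`num = 2` → num = 2
`val = num ** 2` → val = 4
`result = val % 7` → result = 4
So result = 4

Answer: 4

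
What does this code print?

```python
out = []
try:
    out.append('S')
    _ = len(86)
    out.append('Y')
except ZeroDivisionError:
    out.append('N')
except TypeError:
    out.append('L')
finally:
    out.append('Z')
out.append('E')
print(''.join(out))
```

Execution trace: 'S' (try body) → 'L' (except TypeError) → 'Z' (finally) → 'E' (after the try/except). Output: SLZE

Answer: SLZE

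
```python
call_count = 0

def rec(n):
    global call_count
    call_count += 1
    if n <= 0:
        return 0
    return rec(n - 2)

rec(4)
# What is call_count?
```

Linear recursion stepping by 2: 3 calls from n=4 down to ≤0.

Answer: 3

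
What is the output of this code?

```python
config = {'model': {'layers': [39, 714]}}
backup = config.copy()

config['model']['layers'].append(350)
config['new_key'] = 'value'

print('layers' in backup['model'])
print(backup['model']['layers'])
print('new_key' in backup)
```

Key concept: shallow copy gotcha with nested dict.
Step by step:
`config = {'model': {'layers': [39, 714]}}` → config = {'model': {'layers': [39, 714]}}
`backup = config.copy()` → backup = {'model': {'layers': [39, 714]}}
`config['model']['layers'].append(350)` → config = {'model': {'layers': [39, 714, 350]}}; backup = {'model': {'layers': [39, 714, 350]}}
`config['new_key'] = 'value'` → config = {'model': {'layers': [39, 714, 350]}, 'new_key': 'value'}
`print('layers' in backup['model'])` → prints True
`print(backup['model']['layers'])` → prints [39, 714, 350]
`print('new_key' in backup)` → prints False

Answer:
True
[39, 714, 350]
False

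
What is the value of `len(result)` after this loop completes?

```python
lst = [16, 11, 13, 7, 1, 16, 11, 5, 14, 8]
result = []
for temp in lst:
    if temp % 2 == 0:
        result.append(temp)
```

Count even numbers in [16, 11, 13, 7, 1, 16, 11, 5, 14, 8]
`result` takes the values: [] → [16] → [16, 16] → [16, 16, 14] → [16, 16, 14, 8]
So `len(result)` = 4

Answer: 4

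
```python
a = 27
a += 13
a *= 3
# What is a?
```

Trace:
`a = 27` → a = 27
`a += 13` → a = 40
`a *= 3` → a = 120
So a = 120

Answer: 120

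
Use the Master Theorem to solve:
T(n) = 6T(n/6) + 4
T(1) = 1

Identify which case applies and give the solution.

a=6, b=6, f(n)=4. log_6(6) = 1. Since c=0 < 1, Case 1 applies: T(n) = Θ(n^log_b(a)) = O(n).

Answer: O(n) - Case 1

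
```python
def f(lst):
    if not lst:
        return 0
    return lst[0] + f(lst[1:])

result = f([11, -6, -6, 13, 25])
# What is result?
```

11 + (-6) + (-6) + 13 + 25 + 0 = 37

Answer: 37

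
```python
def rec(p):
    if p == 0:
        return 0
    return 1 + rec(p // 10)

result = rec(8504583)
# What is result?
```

Count of digits of 8504583: 7

Answer: 7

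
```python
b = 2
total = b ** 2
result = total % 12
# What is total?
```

Trace:
`b = 2` → b = 2
`total = b ** 2` → total = 4
`result = total % 12` → result = 4
So total = 4

Answer: 4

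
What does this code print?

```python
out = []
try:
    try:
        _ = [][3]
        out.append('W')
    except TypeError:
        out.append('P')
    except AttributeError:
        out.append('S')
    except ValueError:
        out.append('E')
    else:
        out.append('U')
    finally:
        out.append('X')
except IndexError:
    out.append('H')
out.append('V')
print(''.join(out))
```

Execution trace: 'X' (finally) → 'H' (outer except IndexError) → 'V' (after the try/except). Output: XHV

Answer: XHV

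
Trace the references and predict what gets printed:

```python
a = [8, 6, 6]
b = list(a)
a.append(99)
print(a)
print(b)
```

Key concept: list() constructor creates copy.
Step by step:
`a = [8, 6, 6]` → a = [8, 6, 6]
`b = list(a)` → b = [8, 6, 6]
`a.append(99)` → a = [8, 6, 6, 99]
`print(a)` → prints [8, 6, 6, 99]
`print(b)` → prints [8, 6, 6]

Answer:
[8, 6, 6, 99]
[8, 6, 6]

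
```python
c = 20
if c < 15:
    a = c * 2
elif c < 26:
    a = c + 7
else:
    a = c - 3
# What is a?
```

Trace:
`c = 20` → c = 20
`if c < 15: ...` → c < 15 is False, c < 26 is True → a = 27
So a = 27

Answer: 27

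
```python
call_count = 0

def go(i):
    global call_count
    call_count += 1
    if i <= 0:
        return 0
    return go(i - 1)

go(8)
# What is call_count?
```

Linear recursion stepping by 1: 9 calls from i=8 down to ≤0.

Answer: 9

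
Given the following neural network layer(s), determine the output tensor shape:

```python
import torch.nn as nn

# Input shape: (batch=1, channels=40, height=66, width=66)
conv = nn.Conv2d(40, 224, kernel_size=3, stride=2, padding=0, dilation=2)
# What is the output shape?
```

Input: (1, 40, 66, 66) -> Output: (1, 224, 31, 31)

Answer: (1, 224, 31, 31)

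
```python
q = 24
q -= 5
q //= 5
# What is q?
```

Trace:
`q = 24` → q = 24
`q -= 5` → q = 19
`q //= 5` → q = 3
So q = 3

Answer: 3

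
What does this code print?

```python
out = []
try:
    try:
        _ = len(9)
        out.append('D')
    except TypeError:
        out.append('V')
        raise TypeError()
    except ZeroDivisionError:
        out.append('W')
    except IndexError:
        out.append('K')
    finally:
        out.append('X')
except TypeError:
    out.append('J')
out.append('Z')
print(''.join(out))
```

Execution trace: 'V' (inner except TypeError) → 'X' (inner finally) → 'J' (outer except TypeError) → 'Z' (after the try/except). Output: VXJZ

Answer: VXJZ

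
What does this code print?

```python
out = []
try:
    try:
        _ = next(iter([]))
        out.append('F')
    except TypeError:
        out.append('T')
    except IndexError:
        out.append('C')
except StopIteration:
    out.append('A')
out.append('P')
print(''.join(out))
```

Execution trace: 'A' (outer except StopIteration) → 'P' (after the try/except). Output: AP

Answer: AP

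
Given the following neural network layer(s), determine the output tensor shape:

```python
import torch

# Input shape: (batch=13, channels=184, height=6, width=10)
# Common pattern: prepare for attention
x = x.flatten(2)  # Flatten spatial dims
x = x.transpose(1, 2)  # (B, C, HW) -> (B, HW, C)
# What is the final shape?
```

Input: (13, 184, 6, 10) -> after flatten(2): (13, 184, 60) -> Output: (13, 60, 184)

Answer: (13, 60, 184)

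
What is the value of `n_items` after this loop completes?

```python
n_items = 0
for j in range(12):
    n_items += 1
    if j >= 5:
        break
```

Loop breaks when j reaches 5, n_items is 6
`n_items` takes the values: 0 → 1 → 2 → 3 → 4 → 5 → 6

Answer: 6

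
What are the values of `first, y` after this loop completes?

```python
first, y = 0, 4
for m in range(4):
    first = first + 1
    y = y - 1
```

first goes 0→4, y goes 4→0
`first, y` takes the values: (0, 4) → (1, 4) → (1, 3) → (2, 3) → (2, 2) → (3, 2) → (3, 1) → (4, 1) → (4, 0)

Answer: 4, 0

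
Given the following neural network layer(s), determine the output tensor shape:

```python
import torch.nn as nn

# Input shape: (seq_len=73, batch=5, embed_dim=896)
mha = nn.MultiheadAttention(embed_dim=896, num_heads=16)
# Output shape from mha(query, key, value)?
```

Input: (73, 5, 896) -> Output: (73, 5, 896)

Answer: (73, 5, 896)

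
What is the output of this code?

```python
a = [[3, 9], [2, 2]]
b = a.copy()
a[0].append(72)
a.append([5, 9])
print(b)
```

Key concept: shallow copy with nested lists.
Step by step:
`a = [[3, 9], [2, 2]]` → a = [[3, 9], [2, 2]]
`b = a.copy()` → b = [[3, 9], [2, 2]]
`a[0].append(72)` → a = [[3, 9, 72], [2, 2]]; b = [[3, 9, 72], [2, 2]]
`a.append([5, 9])` → a = [[3, 9, 72], [2, 2], [5, 9]]
`print(b)` → prints [[3, 9, 72], [2, 2]]

Answer: [[3, 9, 72], [2, 2]]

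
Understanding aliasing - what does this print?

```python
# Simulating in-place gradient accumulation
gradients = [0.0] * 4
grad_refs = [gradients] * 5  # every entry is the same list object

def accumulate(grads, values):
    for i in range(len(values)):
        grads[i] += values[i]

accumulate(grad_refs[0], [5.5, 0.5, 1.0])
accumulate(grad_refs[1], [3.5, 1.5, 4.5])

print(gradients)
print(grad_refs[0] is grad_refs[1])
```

Key concept: gradient accumulation aliasing.
Step by step:
`gradients = [0.0] * 4` → gradients = [0.0, 0.0, 0.0, 0.0]
`grad_refs = [gradients] * 5` → grad_refs = [[0.0, 0.0, 0.0, 0.0], [0.0, 0.0, 0.0, 0.0], [0.0, 0.0, 0.0, 0.0], [0.0, 0.0, 0.0, 0.0], [0.0, 0.0, 0.0, 0.0]]
`accumulate(grad_refs[0], [5.5, 0.5, 1.0])` → gradients = [5.5, 0.5, 1.0, 0.0]; grad_refs = [[5.5, 0.5, 1.0, 0.0], [5.5, 0.5, 1.0, 0.0], [5.5, 0.5, 1.0, 0.0], [5.5, 0.5, 1.0, 0.0], [5.5, 0.5, 1.0, 0.0]]
`accumulate(grad_refs[1], [3.5, 1.5, 4.5])` → gradients = [9.0, 2.0, 5.5, 0.0]; grad_refs = [[9.0, 2.0, 5.5, 0.0], [9.0, 2.0, 5.5, 0.0], [9.0, 2.0, 5.5, 0.0], [9.0, 2.0, 5.5, 0.0], [9.0, 2.0, 5.5, 0.0]]
`print(gradients)` → prints [9.0, 2.0, 5.5, 0.0]
`print(grad_refs[0] is grad_refs[1])` → prints True

Answer:
[9.0, 2.0, 5.5, 0.0]
True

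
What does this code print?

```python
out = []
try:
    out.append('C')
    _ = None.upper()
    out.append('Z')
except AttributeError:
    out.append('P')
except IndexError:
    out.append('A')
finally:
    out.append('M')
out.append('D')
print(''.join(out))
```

Execution trace: 'C' (try body) → 'P' (except AttributeError) → 'M' (finally) → 'D' (after the try/except). Output: CPMD

Answer: CPMD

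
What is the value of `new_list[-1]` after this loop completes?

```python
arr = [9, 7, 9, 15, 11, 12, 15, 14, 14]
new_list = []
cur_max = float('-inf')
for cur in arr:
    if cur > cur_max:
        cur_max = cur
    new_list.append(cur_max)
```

Running max ends at 15
`new_list` takes the values: [] → [9] → [9, 9] → [9, 9, 9] → [9, 9, 9, 15] → [9, 9, 9, 15, 15] → [9, 9, 9, 15, 15, 15] → [9, 9, 9, 15, 15, 15, 15] → [9, 9, 9, 15, 15, 15, 15, 15] → [9, 9, 9, 15, 15, 15, 15, 15, 15]
So `new_list[-1]` = 15

Answer: 15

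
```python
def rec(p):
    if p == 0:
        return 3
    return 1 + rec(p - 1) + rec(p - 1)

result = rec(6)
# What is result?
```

rec(p) = 1 + 2·rec(p-1), rec(0)=3. Closed form: (3+1)·2^6 - 1 = 255.

Answer: 255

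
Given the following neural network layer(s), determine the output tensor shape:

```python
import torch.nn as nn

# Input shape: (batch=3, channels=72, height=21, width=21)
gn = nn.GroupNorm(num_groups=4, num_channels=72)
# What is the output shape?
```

Input: (3, 72, 21, 21) -> Output: (3, 72, 21, 21)

Answer: (3, 72, 21, 21)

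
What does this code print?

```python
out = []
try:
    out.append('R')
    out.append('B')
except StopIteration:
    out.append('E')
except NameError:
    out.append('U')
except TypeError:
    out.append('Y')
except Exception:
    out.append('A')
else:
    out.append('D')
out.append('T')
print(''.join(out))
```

Execution trace: 'R' (try body) → 'B' (try body, no exception) → 'D' (else) → 'T' (after the try/except). Output: RBDT

Answer: RBDT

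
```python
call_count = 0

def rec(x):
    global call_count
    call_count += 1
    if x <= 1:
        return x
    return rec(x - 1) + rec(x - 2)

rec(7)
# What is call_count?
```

Calls(x) = 1 + Calls(x-1) + Calls(x-2); Calls(0)=Calls(1)=1. For x=7 this gives 41.

Answer: 41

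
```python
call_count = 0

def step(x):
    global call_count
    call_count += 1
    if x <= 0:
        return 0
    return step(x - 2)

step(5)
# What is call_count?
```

Linear recursion stepping by 2: 4 calls from x=5 down to ≤0.

Answer: 4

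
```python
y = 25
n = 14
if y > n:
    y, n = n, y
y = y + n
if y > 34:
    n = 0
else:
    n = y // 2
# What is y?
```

Trace:
`y = 25` → y = 25
`n = 14` → n = 14
`if y > n: ...` → y > n is True → y = 14; n = 25
`y = y + n` → y = 39
`if y > 34: ...` → y > 34 is True → n = 0
So y = 39

Answer: 39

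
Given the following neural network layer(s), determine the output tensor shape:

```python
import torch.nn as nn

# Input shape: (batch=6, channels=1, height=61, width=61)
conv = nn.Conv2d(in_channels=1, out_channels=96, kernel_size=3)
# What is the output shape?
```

Input: (6, 1, 61, 61) -> Output: (6, 96, 59, 59)

Answer: (6, 96, 59, 59)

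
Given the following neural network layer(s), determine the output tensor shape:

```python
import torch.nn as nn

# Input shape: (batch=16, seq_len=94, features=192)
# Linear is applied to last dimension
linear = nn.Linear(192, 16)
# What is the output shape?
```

Input: (16, 94, 192) -> Output: (16, 94, 16)

Answer: (16, 94, 16)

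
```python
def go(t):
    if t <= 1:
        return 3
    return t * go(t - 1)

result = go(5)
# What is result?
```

go(5) = 5 * 4 * 3 * 2 * 3 = 360

Answer: 360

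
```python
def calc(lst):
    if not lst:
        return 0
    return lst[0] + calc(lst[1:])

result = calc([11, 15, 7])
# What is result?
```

11 + 15 + 7 + 0 = 33

Answer: 33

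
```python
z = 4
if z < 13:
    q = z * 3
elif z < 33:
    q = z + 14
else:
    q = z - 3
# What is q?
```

Trace:
`z = 4` → z = 4
`if z < 13: ...` → z < 13 is True → q = 12
So q = 12

Answer: 12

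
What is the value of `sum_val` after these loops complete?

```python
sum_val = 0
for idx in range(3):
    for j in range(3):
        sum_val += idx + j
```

Sum of all idx+j for idx,j in 3x3
`sum_val` takes the values: 0 → 1 → 3 → 4 → 6 → 9 → 11 → 14 → 18

Answer: 18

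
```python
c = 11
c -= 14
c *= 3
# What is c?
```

Trace:
`c = 11` → c = 11
`c -= 14` → c = -3
`c *= 3` → c = -9
So c = -9

Answer: -9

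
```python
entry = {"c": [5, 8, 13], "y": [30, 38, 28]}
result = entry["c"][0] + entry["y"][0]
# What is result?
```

Trace:
`entry = {"c": [5, 8, 13], "y": [30, 38, 28]}` → entry = {'c': [5, 8, 13], 'y': [30, 38, 28]}
`result = entry["c"][0] + entry["y"][0]` → result = 35
So result = 35

Answer: 35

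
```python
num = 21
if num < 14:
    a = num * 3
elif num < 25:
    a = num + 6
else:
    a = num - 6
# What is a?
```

Trace:
`num = 21` → num = 21
`if num < 14: ...` → num < 14 is False, num < 25 is True → a = 27
So a = 27

Answer: 27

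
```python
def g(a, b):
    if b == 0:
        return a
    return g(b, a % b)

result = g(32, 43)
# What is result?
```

g(32, 43) -> g(43, 32) -> g(32, 11) -> g(11, 10) -> g(10, 1) -> g(1, 0) -> 1

Answer: 1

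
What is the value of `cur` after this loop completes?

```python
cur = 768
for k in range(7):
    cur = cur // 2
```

Halve 7 times: 768 // 2^7 = 6
`cur` takes the values: 768 → 384 → 192 → 96 → 48 → 24 → 12 → 6

Answer: 6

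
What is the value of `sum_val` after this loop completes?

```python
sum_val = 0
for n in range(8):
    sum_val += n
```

Sum of 0 to 7 = 28
`sum_val` takes the values: 0 → 1 → 3 → 6 → 10 → 15 → 21 → 28

Answer: 28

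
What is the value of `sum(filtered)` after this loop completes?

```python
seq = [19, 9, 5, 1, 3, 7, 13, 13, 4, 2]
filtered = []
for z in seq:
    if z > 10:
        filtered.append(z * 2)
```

Sum of doubled values > 10
`filtered` takes the values: [] → [38] → [38, 26] → [38, 26, 26]
So `sum(filtered)` = 90

Answer: 90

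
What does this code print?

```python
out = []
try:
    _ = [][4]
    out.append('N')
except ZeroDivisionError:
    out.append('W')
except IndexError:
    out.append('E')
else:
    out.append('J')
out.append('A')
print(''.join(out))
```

Execution trace: 'E' (except IndexError) → 'A' (after the try/except). Output: EA

Answer: EA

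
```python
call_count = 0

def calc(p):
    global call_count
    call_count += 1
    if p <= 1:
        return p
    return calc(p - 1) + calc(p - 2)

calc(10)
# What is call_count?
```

Calls(p) = 1 + Calls(p-1) + Calls(p-2); Calls(0)=Calls(1)=1. For p=10 this gives 177.

Answer: 177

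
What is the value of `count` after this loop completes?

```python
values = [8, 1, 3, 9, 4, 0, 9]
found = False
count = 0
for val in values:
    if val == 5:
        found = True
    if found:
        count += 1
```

Count elements after first 5 in [8, 1, 3, 9, 4, 0, 9]
`count` takes the values: 0

Answer: 0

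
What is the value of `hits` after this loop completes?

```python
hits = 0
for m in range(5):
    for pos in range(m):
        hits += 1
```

Triangle number: 0+1+2+...+4
`hits` takes the values: 0 → 1 → 2 → 3 → 4 → 5 → 6 → 7 → 8 → 9 → 10

Answer: 10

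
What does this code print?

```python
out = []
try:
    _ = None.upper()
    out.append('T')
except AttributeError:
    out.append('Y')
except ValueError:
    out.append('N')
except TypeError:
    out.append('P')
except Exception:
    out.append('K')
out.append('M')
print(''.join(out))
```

Execution trace: 'Y' (except AttributeError) → 'M' (after the try/except). Output: YM

Answer: YM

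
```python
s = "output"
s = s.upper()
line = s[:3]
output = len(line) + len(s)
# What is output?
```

Trace:
`s = "output"` → s = 'output'
`s = s.upper()` → s = 'OUTPUT'
`line = s[:3]` → line = 'OUT'
`output = len(line) + len(s)` → output = 9
So output = 9

Answer: 9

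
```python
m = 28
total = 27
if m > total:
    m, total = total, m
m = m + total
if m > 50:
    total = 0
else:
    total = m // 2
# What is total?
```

Trace:
`m = 28` → m = 28
`total = 27` → total = 27
`if m > total: ...` → m > total is True → m = 27; total = 28
`m = m + total` → m = 55
`if m > 50: ...` → m > 50 is True → total = 0
So total = 0

Answer: 0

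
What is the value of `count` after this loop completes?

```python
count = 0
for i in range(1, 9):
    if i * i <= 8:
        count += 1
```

Count numbers where i² ≤ 8
`count` takes the values: 0 → 1 → 2

Answer: 2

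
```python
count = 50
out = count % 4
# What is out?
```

Trace:
`count = 50` → count = 50
`out = count % 4` → out = 2
So out = 2

Answer: 2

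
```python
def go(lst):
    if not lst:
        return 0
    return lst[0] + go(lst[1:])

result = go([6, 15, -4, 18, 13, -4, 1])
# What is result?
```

6 + 15 + (-4) + 18 + 13 + (-4) + 1 + 0 = 45

Answer: 45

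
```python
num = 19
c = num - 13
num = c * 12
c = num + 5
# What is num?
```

Trace:
`num = 19` → num = 19
`c = num - 13` → c = 6
`num = c * 12` → num = 72
`c = num + 5` → c = 77
So num = 72

Answer: 72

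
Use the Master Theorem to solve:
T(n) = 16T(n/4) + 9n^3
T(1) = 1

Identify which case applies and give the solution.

a=16, b=4, f(n)=9n^3. log_4(16) = 2. Since c=3 > 2 and the regularity condition holds (16(n/4)^3 = (16/4^3)n^3 with 16/4^3 < 1), Case 3 applies: T(n) = Θ(f(n)) = O(n^3).

Answer: O(n^3) - Case 3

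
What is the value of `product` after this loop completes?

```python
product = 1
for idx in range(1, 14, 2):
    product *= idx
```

Product of 1, 3, 5, ... up to 13
`product` takes the values: 1 → 3 → 15 → 105 → 945 → 10395 → 135135

Answer: 135135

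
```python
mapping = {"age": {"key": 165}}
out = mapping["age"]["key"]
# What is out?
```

Trace:
`mapping = {"age": {"key": 165}}` → mapping = {'age': {'key': 165}}
`out = mapping["age"]["key"]` → out = 165
So out = 165

Answer: 165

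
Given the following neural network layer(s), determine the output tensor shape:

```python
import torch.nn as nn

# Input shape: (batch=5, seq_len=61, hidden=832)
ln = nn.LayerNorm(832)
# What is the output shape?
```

Input: (5, 61, 832) -> Output: (5, 61, 832)

Answer: (5, 61, 832)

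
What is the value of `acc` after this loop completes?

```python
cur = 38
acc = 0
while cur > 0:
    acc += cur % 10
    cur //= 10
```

Sum digits of 38
`acc` takes the values: 0 → 8 → 11

Answer: 11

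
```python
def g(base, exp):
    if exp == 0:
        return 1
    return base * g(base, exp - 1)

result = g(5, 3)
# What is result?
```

g(5, 3) = 5 * 5 * 5 = 125

Answer: 125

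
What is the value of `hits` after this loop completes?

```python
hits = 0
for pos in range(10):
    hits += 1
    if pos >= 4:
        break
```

Loop breaks when pos reaches 4, hits is 5
`hits` takes the values: 0 → 1 → 2 → 3 → 4 → 5

Answer: 5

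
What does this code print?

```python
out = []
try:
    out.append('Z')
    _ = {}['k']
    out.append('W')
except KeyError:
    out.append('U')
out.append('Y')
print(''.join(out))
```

Execution trace: 'Z' (try body) → 'U' (except KeyError) → 'Y' (after the try/except). Output: ZUY

Answer: ZUY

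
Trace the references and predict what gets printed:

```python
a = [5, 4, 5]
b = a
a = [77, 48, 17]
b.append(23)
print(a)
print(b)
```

Key concept: rebinding vs mutation: a is rebound to a new list, b still points at the original.
Step by step:
`a = [5, 4, 5]` → a = [5, 4, 5]
`b = a` → b = [5, 4, 5] (same object as a)
`a = [77, 48, 17]` → a = [77, 48, 17]
`b.append(23)` → b = [5, 4, 5, 23]
`print(a)` → prints [77, 48, 17]
`print(b)` → prints [5, 4, 5, 23]

Answer:
[77, 48, 17]
[5, 4, 5, 23]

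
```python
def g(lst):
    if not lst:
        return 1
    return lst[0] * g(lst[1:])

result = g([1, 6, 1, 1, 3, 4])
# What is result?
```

Product over [1, 6, 1, 1, 3, 4] = 1 * 6 * 1 * 1 * 3 * 4 = 72

Answer: 72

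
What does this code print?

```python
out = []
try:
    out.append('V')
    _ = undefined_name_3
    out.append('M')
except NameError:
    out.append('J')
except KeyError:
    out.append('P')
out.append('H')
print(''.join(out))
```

Execution trace: 'V' (try body) → 'J' (except NameError) → 'H' (after the try/except). Output: VJH

Answer: VJH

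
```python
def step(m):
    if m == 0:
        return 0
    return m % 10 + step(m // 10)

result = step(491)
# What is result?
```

Sum of digits of 491: 1 + 9 + 4 = 14

Answer: 14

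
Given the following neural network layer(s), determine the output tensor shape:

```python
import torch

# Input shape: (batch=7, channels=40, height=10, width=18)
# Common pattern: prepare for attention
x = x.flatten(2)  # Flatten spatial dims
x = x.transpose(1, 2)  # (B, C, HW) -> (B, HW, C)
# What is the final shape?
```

Input: (7, 40, 10, 18) -> after flatten(2): (7, 40, 180) -> Output: (7, 180, 40)

Answer: (7, 180, 40)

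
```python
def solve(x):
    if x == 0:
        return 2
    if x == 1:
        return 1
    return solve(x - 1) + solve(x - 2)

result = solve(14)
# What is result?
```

Build up from base cases: solve(0)=2, solve(1)=1, solve(2)=3, solve(3)=4, solve(4)=7, solve(5)=11, solve(6)=18, ..., solve(14)=843

Answer: 843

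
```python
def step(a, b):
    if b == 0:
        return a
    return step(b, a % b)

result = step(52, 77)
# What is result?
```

step(52, 77) -> step(77, 52) -> step(52, 25) -> step(25, 2) -> step(2, 1) -> step(1, 0) -> 1

Answer: 1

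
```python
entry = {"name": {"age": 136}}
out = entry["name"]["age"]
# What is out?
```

Trace:
`entry = {"name": {"age": 136}}` → entry = {'name': {'age': 136}}
`out = entry["name"]["age"]` → out = 136
So out = 136

Answer: 136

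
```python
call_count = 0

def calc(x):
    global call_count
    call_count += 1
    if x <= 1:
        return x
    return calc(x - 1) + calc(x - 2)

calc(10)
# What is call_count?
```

Calls(x) = 1 + Calls(x-1) + Calls(x-2); Calls(0)=Calls(1)=1. For x=10 this gives 177.

Answer: 177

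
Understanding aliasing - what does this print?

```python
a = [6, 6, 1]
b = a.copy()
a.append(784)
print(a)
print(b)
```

Key concept: list.copy() creates independent copy.
Step by step:
`a = [6, 6, 1]` → a = [6, 6, 1]
`b = a.copy()` → b = [6, 6, 1]
`a.append(784)` → a = [6, 6, 1, 784]
`print(a)` → prints [6, 6, 1, 784]
`print(b)` → prints [6, 6, 1]

Answer:
[6, 6, 1, 784]
[6, 6, 1]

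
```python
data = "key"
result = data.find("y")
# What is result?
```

Trace:
`data = "key"` → data = 'key'
`result = data.find("y")` → result = 2
So result = 2

Answer: 2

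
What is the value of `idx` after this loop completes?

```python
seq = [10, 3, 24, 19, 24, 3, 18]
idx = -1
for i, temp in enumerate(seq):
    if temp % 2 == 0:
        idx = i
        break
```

First even number index in [10, 3, 24, 19, 24, 3, 18]
`idx` takes the values: -1 → 0

Answer: 0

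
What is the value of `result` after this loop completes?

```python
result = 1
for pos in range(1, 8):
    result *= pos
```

7! = 5040
`result` takes the values: 1 → 2 → 6 → 24 → 120 → 720 → 5040

Answer: 5040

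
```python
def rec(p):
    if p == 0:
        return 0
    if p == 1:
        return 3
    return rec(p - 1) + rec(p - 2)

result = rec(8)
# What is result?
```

Build up from base cases: rec(0)=0, rec(1)=3, rec(2)=3, rec(3)=6, rec(4)=9, rec(5)=15, rec(6)=24, ..., rec(8)=63

Answer: 63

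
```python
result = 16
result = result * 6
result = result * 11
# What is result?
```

Trace:
`result = 16` → result = 16
`result = result * 6` → result = 96
`result = result * 11` → result = 1056
So result = 1056

Answer: 1056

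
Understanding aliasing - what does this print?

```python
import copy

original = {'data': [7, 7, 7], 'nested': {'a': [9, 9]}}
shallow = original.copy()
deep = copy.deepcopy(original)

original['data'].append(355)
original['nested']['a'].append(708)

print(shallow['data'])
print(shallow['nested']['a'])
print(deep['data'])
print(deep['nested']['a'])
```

Key concept: comparing shallow vs deep copy.
Step by step:
`original = {'data': [7, 7, 7], 'nested': {'a': [9, 9]}}` → original = {'data': [7, 7, 7], 'nested': {'a': [9, 9]}}
`shallow = original.copy()` → shallow = {'data': [7, 7, 7], 'nested': {'a': [9, 9]}}
`deep = copy.deepcopy(original)` → deep = {'data': [7, 7, 7], 'nested': {'a': [9, 9]}}
`original['data'].append(355)` → original = {'data': [7, 7, 7, 355], 'nested': {'a': [9, 9]}}; shallow = {'data': [7, 7, 7, 355], 'nested': {'a': [9, 9]}}
`original['nested']['a'].append(708)` → original = {'data': [7, 7, 7, 355], 'nested': {'a': [9, 9, 708]}}; shallow = {'data': [7, 7, 7, 355], 'nested': {'a': [9, 9, 708]}}
`print(shallow['data'])` → prints [7, 7, 7, 355]
`print(shallow['nested']['a'])` → prints [9, 9, 708]
`print(deep['data'])` → prints [7, 7, 7]
`print(deep['nested']['a'])` → prints [9, 9]

Answer:
[7, 7, 7, 355]
[9, 9, 708]
[7, 7, 7]
[9, 9]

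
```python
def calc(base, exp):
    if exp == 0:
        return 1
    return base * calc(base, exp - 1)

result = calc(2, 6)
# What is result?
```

calc(2, 6) = 2 * 2 * 2 * 2 * 2 * 2 = 64

Answer: 64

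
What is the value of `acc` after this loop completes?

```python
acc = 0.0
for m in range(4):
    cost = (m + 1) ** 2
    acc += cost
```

Sum of squared losses 1² + 2² + ... + 4²
`acc` takes the values: 0.0 → 1.0 → 5.0 → 14.0 → 30.0

Answer: 30.0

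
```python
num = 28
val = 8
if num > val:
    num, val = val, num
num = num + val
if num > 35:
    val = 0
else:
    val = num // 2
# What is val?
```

Trace:
`num = 28` → num = 28
`val = 8` → val = 8
`if num > val: ...` → num > val is True → num = 8; val = 28
`num = num + val` → num = 36
`if num > 35: ...` → num > 35 is True → val = 0
So val = 0

Answer: 0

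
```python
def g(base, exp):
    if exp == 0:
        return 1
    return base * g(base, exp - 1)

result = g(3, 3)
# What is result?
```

g(3, 3) = 3 * 3 * 3 = 27

Answer: 27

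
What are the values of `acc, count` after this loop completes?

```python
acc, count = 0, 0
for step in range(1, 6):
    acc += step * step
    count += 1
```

Sum of squares and count
`acc, count` takes the values: (0, 0) → (1, 0) → (1, 1) → (5, 1) → (5, 2) → (14, 2) → (14, 3) → (30, 3) → (30, 4) → (55, 4) → (55, 5)

Answer: 55, 5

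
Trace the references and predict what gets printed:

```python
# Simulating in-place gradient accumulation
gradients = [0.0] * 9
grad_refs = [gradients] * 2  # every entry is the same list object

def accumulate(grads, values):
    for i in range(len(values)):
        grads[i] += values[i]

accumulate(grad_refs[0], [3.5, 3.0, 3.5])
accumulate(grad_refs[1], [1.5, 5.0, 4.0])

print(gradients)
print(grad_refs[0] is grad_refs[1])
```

Key concept: gradient accumulation aliasing.
Step by step:
`gradients = [0.0] * 9` → gradients = [0.0, 0.0, 0.0, 0.0, 0.0, 0.0, 0.0, 0.0, 0.0]
`grad_refs = [gradients] * 2` → grad_refs = [[0.0, 0.0, 0.0, 0.0, 0.0, 0.0, 0.0, 0.0, 0.0], [0.0, 0.0, 0.0, 0.0, 0.0, 0.0, 0.0, 0.0, 0.0]]
`accumulate(grad_refs[0], [3.5, 3.0, 3.5])` → gradients = [3.5, 3.0, 3.5, 0.0, 0.0, 0.0, 0.0, 0.0, 0.0]; grad_refs = [[3.5, 3.0, 3.5, 0.0, 0.0, 0.0, 0.0, 0.0, 0.0], [3.5, 3.0, 3.5, 0.0, 0.0, 0.0, 0.0, 0.0, 0.0]]
`accumulate(grad_refs[1], [1.5, 5.0, 4.0])` → gradients = [5.0, 8.0, 7.5, 0.0, 0.0, 0.0, 0.0, 0.0, 0.0]; grad_refs = [[5.0, 8.0, 7.5, 0.0, 0.0, 0.0, 0.0, 0.0, 0.0], [5.0, 8.0, 7.5, 0.0, 0.0, 0.0, 0.0, 0.0, 0.0]]
`print(gradients)` → prints [5.0, 8.0, 7.5, 0.0, 0.0, 0.0, 0.0, 0.0, 0.0]
`print(grad_refs[0] is grad_refs[1])` → prints True

Answer:
[5.0, 8.0, 7.5, 0.0, 0.0, 0.0, 0.0, 0.0, 0.0]
True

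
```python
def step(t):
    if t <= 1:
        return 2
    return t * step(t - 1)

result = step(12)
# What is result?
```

step(12) = 12 * 11 * 10 * 9 * 8 * 7 * 6 * 5 * 4 * 3 * 2 * 2 = 958003200

Answer: 958003200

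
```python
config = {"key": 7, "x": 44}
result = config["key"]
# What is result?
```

Trace:
`config = {"key": 7, "x": 44}` → config = {'key': 7, 'x': 44}
`result = config["key"]` → result = 7
So result = 7

Answer: 7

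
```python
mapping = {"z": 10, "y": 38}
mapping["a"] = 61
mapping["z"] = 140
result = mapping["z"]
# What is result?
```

Trace:
`mapping = {"z": 10, "y": 38}` → mapping = {'z': 10, 'y': 38}
`mapping["a"] = 61` → mapping = {'z': 10, 'y': 38, 'a': 61}
`mapping["z"] = 140` → mapping = {'z': 140, 'y': 38, 'a': 61}
`result = mapping["z"]` → result = 140
So result = 140

Answer: 140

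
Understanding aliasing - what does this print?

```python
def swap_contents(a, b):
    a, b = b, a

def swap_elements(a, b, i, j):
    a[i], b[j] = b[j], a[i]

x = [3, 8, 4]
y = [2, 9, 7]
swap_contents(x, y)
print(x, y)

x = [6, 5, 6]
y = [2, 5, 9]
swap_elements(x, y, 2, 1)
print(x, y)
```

Key concept: parameter rebinding vs mutation.
Step by step:
`x = [3, 8, 4]` → x = [3, 8, 4]
`y = [2, 9, 7]` → y = [2, 9, 7]
`swap_contents(x, y)` → no visible change to tracked variables
`print(x, y)` → prints [3, 8, 4] [2, 9, 7]
`x = [6, 5, 6]` → x = [6, 5, 6]
`y = [2, 5, 9]` → y = [2, 5, 9]
`swap_elements(x, y, 2, 1)` → x = [6, 5, 5]; y = [2, 6, 9]
`print(x, y)` → prints [6, 5, 5] [2, 6, 9]

Answer:
[3, 8, 4] [2, 9, 7]
[6, 5, 5] [2, 6, 9]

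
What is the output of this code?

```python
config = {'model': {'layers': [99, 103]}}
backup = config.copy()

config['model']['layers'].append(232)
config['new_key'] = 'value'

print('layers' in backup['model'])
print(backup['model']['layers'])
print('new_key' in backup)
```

Key concept: shallow copy gotcha with nested dict.
Step by step:
`config = {'model': {'layers': [99, 103]}}` → config = {'model': {'layers': [99, 103]}}
`backup = config.copy()` → backup = {'model': {'layers': [99, 103]}}
`config['model']['layers'].append(232)` → config = {'model': {'layers': [99, 103, 232]}}; backup = {'model': {'layers': [99, 103, 232]}}
`config['new_key'] = 'value'` → config = {'model': {'layers': [99, 103, 232]}, 'new_key': 'value'}
`print('layers' in backup['model'])` → prints True
`print(backup['model']['layers'])` → prints [99, 103, 232]
`print('new_key' in backup)` → prints False

Answer:
True
[99, 103, 232]
False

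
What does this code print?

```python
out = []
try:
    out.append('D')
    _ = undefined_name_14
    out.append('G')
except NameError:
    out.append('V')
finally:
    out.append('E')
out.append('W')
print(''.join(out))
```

Execution trace: 'D' (try body) → 'V' (except NameError) → 'E' (finally) → 'W' (after the try/except). Output: DVEW

Answer: DVEW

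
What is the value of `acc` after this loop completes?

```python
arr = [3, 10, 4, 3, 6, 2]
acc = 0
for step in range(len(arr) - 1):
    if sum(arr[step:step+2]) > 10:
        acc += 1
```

Count windows with sum > 10
`acc` takes the values: 0 → 1 → 2

Answer: 2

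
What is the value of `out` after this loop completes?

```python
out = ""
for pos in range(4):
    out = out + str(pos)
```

Concatenate digits 0 to 3
`out` takes the values: "" → "0" → "01" → "012" → "0123"

Answer: "0123"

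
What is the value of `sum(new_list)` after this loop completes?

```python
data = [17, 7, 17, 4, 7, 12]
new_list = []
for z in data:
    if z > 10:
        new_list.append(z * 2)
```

Sum of doubled values > 10
`new_list` takes the values: [] → [34] → [34, 34] → [34, 34, 24]
So `sum(new_list)` = 92

Answer: 92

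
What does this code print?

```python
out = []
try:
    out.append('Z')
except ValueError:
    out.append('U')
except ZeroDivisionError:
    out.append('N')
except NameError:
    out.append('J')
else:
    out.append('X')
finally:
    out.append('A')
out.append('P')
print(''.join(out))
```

Execution trace: 'Z' (try body, no exception) → 'X' (else) → 'A' (finally) → 'P' (after the try/except). Output: ZXAP

Answer: ZXAP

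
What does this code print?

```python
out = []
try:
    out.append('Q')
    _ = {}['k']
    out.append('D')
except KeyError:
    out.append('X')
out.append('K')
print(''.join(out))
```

Execution trace: 'Q' (try body) → 'X' (except KeyError) → 'K' (after the try/except). Output: QXK

Answer: QXK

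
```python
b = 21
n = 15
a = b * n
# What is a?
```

Trace:
`b = 21` → b = 21
`n = 15` → n = 15
`a = b * n` → a = 315
So a = 315

Answer: 315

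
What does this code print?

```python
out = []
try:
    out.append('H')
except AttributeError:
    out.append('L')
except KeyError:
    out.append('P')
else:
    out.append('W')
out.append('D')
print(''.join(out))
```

Execution trace: 'H' (try body, no exception) → 'W' (else) → 'D' (after the try/except). Output: HWD

Answer: HWD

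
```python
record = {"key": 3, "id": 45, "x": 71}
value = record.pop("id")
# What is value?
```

Trace:
`record = {"key": 3, "id": 45, "x": 71}` → record = {'key': 3, 'id': 45, 'x': 71}
`value = record.pop("id")` → record = {'key': 3, 'x': 71}; value = 45
So value = 45

Answer: 45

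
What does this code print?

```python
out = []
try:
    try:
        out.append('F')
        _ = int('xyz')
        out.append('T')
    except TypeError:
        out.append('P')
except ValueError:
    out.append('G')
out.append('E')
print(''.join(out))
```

Execution trace: 'F' (try body) → 'G' (outer except ValueError) → 'E' (after the try/except). Output: FGE

Answer: FGE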